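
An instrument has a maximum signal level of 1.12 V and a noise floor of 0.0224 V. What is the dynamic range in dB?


Dynamic range = 20 * log10(Vmax / Vnoise).
DR = 20 * log10(1.12 / 0.0224)
DR = 20 * log10(50.0)
DR = 33.98 dB

33.98 dB


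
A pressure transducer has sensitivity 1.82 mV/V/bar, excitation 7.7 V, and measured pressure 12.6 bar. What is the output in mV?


Output = sensitivity * Vex * P.
Vout = 1.82 * 7.7 * 12.6
Vout = 14.014 * 12.6
Vout = 176.58 mV

176.58 mV


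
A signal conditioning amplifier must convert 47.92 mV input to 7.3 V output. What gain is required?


Gain = Vout / Vin (converting to same units).
G = 7.3 V / 47.92 mV
G = 7300.0 mV / 47.92 mV
G = 152.34

152.34


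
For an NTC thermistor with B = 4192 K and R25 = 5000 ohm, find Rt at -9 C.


NTC thermistor equation: Rt = R25 * exp(B * (1/T - 1/T25)).
T in Kelvin: 264.15 K, T25 = 298.15 K
1/T - 1/T25 = 1/264.15 - 1/298.15 = 0.00043171
B * (1/T - 1/T25) = 4192 * 0.00043171 = 1.8097
Rt = 5000 * exp(1.8097) = 30544.1 ohm

30544.1 ohm


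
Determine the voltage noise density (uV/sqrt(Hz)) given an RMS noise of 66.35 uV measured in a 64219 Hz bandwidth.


Noise spectral density = Vrms / sqrt(BW).
NSD = 66.35 / sqrt(64219)
NSD = 66.35 / 253.4147
NSD = 0.2618 uV/sqrt(Hz)

0.2618 uV/sqrt(Hz)


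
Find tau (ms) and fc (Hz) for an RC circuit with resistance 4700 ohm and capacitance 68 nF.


Time constant: tau = R * C.
tau = 4700 * 6.80e-08 = 0.0003196 s
tau = 0.3196 ms
Cutoff frequency: fc = 1 / (2*pi*R*C).
fc = 1 / (2*pi*0.0003196) = 497.98 Hz

tau = 0.3196 ms, fc = 497.98 Hz


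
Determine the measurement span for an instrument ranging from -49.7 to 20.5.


Span = upper range - lower range.
Span = 20.5 - (-49.7)
Span = 70.2

70.2


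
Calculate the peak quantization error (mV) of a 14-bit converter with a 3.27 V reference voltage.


The maximum quantization error is +/- LSB/2.
LSB = Vref / 2^n = 3.27 / 16384 = 0.00019958 V
Max error = LSB / 2 = 0.00019958 / 2 = 9.979e-05 V
Max error = 0.0998 mV

0.0998 mV


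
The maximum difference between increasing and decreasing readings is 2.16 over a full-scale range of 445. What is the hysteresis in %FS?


Hysteresis = (max difference / full scale) * 100%.
H = (2.16 / 445) * 100
H = 0.485 %FS

0.485 %FS


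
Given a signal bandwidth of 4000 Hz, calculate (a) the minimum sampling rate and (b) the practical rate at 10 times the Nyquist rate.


By Nyquist theorem, fs_min = 2 * fmax.
fs_min = 2 * 4000 = 8000 Hz
Practical rate = 10 * fs_min = 10 * 8000 = 80000 Hz

fs_min = 8000 Hz, fs_practical = 80000 Hz


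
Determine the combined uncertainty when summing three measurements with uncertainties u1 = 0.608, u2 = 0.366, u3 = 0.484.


For a sum of independent quantities, uc = sqrt(u1^2 + u2^2 + u3^2).
uc = sqrt(0.608^2 + 0.366^2 + 0.484^2)
uc = sqrt(0.369664 + 0.133956 + 0.234256)
uc = 0.859

0.859


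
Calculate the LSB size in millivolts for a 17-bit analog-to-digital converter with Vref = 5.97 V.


The resolution (LSB) of an ADC is Vref / 2^n.
LSB = 5.97 / 2^17
LSB = 5.97 / 131072
LSB = 4.555e-05 V = 0.04554749 mV

0.04554749 mV


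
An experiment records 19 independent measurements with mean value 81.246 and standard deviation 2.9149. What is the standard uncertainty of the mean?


The standard uncertainty for Type A evaluation is u = s / sqrt(n).
u = 2.9149 / sqrt(19)
u = 2.9149 / 4.3589
u = 0.6687

0.6687


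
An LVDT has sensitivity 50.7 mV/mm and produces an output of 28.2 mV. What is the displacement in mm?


Displacement = Vout / sensitivity.
d = 28.2 / 50.7
d = 0.556 mm

0.556 mm


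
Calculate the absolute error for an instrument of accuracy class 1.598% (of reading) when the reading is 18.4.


Absolute error = (accuracy% / 100) * reading.
Error = (1.598 / 100) * 18.4
Error = 0.01598 * 18.4
Error = 0.294

0.294


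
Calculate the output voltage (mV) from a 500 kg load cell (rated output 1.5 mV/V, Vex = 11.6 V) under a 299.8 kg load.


Vout = rated_output * Vex * (load / capacity).
Vout = 1.5 * 11.6 * (299.8 / 500)
Vout = 1.5 * 11.6 * 0.5996
Vout = 10.433 mV

10.433 mV


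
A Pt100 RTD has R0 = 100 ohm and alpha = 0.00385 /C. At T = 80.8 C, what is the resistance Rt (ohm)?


The RTD equation: Rt = R0 * (1 + alpha * T).
Rt = 100 * (1 + 0.00385 * 80.8)
Rt = 100 * (1 + 0.31108)
Rt = 100 * 1.31108
Rt = 131.108 ohm

131.108 ohm


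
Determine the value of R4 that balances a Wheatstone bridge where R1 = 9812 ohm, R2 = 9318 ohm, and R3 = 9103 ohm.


At balance: R1*R4 = R2*R3, so R4 = R2*R3/R1.
R4 = 9318 * 9103 / 9812
R4 = 84821754 / 9812
R4 = 8644.7 ohm

8644.7 ohm


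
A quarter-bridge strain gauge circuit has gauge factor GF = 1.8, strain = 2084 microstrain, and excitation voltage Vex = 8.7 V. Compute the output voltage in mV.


Quarter bridge output: Vout = (GF * epsilon * Vex) / 4.
Vout = (1.8 * 2084e-6 * 8.7) / 4
Vout = 0.03263544 / 4 V
Vout = 0.00815886 V = 8.1589 mV

8.1589 mV


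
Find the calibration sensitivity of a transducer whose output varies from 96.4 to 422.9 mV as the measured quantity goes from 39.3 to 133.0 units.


Sensitivity = (y2 - y1) / (x2 - x1).
S = (422.9 - 96.4) / (133.0 - 39.3)
S = 326.5 / 93.7
S = 3.4845 mV/unit

3.4845 mV/unit


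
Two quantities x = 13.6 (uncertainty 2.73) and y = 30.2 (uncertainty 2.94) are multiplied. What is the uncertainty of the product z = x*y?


For a product z = x*y, the relative uncertainty is:
uz/z = sqrt((ux/x)^2 + (uy/y)^2)
Relative uncertainties: ux/x = 2.73/13.6 = 0.200735
uy/y = 2.94/30.2 = 0.097351
z = 13.6 * 30.2 = 410.7
uz = 410.7 * sqrt(0.200735^2 + 0.097351^2) = 91.63

91.63


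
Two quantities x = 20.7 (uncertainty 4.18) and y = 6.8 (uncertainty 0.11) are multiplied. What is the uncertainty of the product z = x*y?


For a product z = x*y, the relative uncertainty is:
uz/z = sqrt((ux/x)^2 + (uy/y)^2)
Relative uncertainties: ux/x = 4.18/20.7 = 0.201932
uy/y = 0.11/6.8 = 0.016176
z = 20.7 * 6.8 = 140.8
uz = 140.8 * sqrt(0.201932^2 + 0.016176^2) = 28.515

28.515


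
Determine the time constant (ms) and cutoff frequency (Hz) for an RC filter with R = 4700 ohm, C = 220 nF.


Time constant: tau = R * C.
tau = 4700 * 2.20e-07 = 0.001034 s
tau = 1.034 ms
Cutoff frequency: fc = 1 / (2*pi*R*C).
fc = 1 / (2*pi*0.001034) = 153.92 Hz

tau = 1.034 ms, fc = 153.92 Hz


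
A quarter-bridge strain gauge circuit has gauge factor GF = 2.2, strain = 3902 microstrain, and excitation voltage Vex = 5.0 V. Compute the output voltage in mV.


Quarter bridge output: Vout = (GF * epsilon * Vex) / 4.
Vout = (2.2 * 3902e-6 * 5.0) / 4
Vout = 0.042922 / 4 V
Vout = 0.0107305 V = 10.7305 mV

10.7305 mV


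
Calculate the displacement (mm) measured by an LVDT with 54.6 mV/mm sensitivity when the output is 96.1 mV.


Displacement = Vout / sensitivity.
d = 96.1 / 54.6
d = 1.76 mm

1.76 mm


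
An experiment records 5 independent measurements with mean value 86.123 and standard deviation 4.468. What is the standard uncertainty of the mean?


The standard uncertainty for Type A evaluation is u = s / sqrt(n).
u = 4.468 / sqrt(5)
u = 4.468 / 2.2361
u = 1.9982

1.9982


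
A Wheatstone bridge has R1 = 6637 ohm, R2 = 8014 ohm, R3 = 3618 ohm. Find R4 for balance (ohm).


At balance: R1*R4 = R2*R3, so R4 = R2*R3/R1.
R4 = 8014 * 3618 / 6637
R4 = 28994652 / 6637
R4 = 4368.64 ohm

4368.64 ohm


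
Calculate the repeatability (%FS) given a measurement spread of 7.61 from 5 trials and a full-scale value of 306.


Repeatability = (spread / full scale) * 100%.
R = (7.61 / 306) * 100
R = 2.487 %FS

2.487 %FS


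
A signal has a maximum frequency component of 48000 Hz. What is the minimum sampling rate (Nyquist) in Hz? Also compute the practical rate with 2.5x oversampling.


By Nyquist theorem, fs_min = 2 * fmax.
fs_min = 2 * 48000 = 96000 Hz
Practical rate = 2.5 * fs_min = 2.5 * 96000 = 240000 Hz

fs_min = 96000 Hz, fs_practical = 240000 Hz


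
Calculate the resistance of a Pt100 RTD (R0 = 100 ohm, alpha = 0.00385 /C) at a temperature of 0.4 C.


The RTD equation: Rt = R0 * (1 + alpha * T).
Rt = 100 * (1 + 0.00385 * 0.4)
Rt = 100 * (1 + 0.00154)
Rt = 100 * 1.00154
Rt = 100.154 ohm

100.154 ohm


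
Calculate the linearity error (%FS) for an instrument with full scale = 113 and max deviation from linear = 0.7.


Linearity error = (max deviation / full scale) * 100%.
Linearity = (0.7 / 113) * 100
Linearity = 0.619 %FS

0.619 %FS


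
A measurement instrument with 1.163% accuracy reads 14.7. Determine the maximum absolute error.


Absolute error = (accuracy% / 100) * reading.
Error = (1.163 / 100) * 14.7
Error = 0.01163 * 14.7
Error = 0.171

0.171


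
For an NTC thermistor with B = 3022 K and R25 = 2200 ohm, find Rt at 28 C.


NTC thermistor equation: Rt = R25 * exp(B * (1/T - 1/T25)).
T in Kelvin: 301.15 K, T25 = 298.15 K
1/T - 1/T25 = 1/301.15 - 1/298.15 = -3.341e-05
B * (1/T - 1/T25) = 3022 * -3.341e-05 = -0.101
Rt = 2200 * exp(-0.101) = 1988.7 ohm

1988.7 ohm


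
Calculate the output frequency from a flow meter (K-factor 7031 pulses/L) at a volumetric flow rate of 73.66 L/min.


Frequency = K * Q / 60 (converting L/min to L/s).
f = 7031 * 73.66 / 60
f = 517903.46 / 60
f = 8631.72 Hz

8631.72 Hz


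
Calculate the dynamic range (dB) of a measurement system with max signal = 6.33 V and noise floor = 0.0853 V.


Dynamic range = 20 * log10(Vmax / Vnoise).
DR = 20 * log10(6.33 / 0.0853)
DR = 20 * log10(74.21)
DR = 37.41 dB

37.41 dB


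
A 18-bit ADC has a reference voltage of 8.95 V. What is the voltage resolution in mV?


The resolution (LSB) of an ADC is Vref / 2^n.
LSB = 8.95 / 2^18
LSB = 8.95 / 262144
LSB = 3.414e-05 V = 0.03414154 mV

0.03414154 mV


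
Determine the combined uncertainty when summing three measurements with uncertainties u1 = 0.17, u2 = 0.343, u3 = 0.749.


For a sum of independent quantities, uc = sqrt(u1^2 + u2^2 + u3^2).
uc = sqrt(0.17^2 + 0.343^2 + 0.749^2)
uc = sqrt(0.0289 + 0.117649 + 0.561001)
uc = 0.8412

0.8412


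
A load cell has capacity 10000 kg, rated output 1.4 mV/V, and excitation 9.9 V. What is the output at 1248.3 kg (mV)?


Vout = rated_output * Vex * (load / capacity).
Vout = 1.4 * 9.9 * (1248.3 / 10000)
Vout = 1.4 * 9.9 * 0.12483
Vout = 1.73 mV

1.73 mV


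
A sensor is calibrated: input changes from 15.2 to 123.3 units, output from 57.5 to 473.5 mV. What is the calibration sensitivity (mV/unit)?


Sensitivity = (y2 - y1) / (x2 - x1).
S = (473.5 - 57.5) / (123.3 - 15.2)
S = 416.0 / 108.1
S = 3.8483 mV/unit

3.8483 mV/unit


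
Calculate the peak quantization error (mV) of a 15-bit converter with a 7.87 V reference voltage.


The maximum quantization error is +/- LSB/2.
LSB = Vref / 2^n = 7.87 / 32768 = 0.00024017 V
Max error = LSB / 2 = 0.00024017 / 2 = 0.00012009 V
Max error = 0.1201 mV

0.1201 mV


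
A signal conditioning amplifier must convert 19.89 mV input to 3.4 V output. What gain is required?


Gain = Vout / Vin (converting to same units).
G = 3.4 V / 19.89 mV
G = 3400.0 mV / 19.89 mV
G = 170.94

170.94


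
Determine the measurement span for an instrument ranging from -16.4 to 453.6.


Span = upper range - lower range.
Span = 453.6 - (-16.4)
Span = 470.0

470.0


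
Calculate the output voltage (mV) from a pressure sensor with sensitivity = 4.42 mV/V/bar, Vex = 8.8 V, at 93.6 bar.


Output = sensitivity * Vex * P.
Vout = 4.42 * 8.8 * 93.6
Vout = 38.896 * 93.6
Vout = 3640.67 mV

3640.67 mV


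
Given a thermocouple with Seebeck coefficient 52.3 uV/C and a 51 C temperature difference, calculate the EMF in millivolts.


The thermocouple output V = sensitivity * dT.
V = 52.3 uV/C * 51 C
V = 2667.3 uV
V = 2.667 mV

2.667 mV


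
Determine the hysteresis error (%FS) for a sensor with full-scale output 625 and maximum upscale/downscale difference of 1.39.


Hysteresis = (max difference / full scale) * 100%.
H = (1.39 / 625) * 100
H = 0.222 %FS

0.222 %FS


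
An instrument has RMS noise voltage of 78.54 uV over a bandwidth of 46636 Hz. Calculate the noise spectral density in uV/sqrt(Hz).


Noise spectral density = Vrms / sqrt(BW).
NSD = 78.54 / sqrt(46636)
NSD = 78.54 / 215.9537
NSD = 0.3637 uV/sqrt(Hz)

0.3637 uV/sqrt(Hz)


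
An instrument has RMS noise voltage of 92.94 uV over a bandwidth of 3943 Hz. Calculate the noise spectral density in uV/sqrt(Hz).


Noise spectral density = Vrms / sqrt(BW).
NSD = 92.94 / sqrt(3943)
NSD = 92.94 / 62.7933
NSD = 1.4801 uV/sqrt(Hz)

1.4801 uV/sqrt(Hz)


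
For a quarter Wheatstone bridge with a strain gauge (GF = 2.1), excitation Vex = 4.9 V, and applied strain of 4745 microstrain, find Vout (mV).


Quarter bridge output: Vout = (GF * epsilon * Vex) / 4.
Vout = (2.1 * 4745e-6 * 4.9) / 4
Vout = 0.04882605 / 4 V
Vout = 0.01220651 V = 12.2065 mV

12.2065 mV


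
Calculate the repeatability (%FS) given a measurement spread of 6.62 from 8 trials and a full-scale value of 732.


Repeatability = (spread / full scale) * 100%.
R = (6.62 / 732) * 100
R = 0.904 %FS

0.904 %FS


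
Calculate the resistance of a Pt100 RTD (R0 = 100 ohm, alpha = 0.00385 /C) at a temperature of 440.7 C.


The RTD equation: Rt = R0 * (1 + alpha * T).
Rt = 100 * (1 + 0.00385 * 440.7)
Rt = 100 * (1 + 1.696695)
Rt = 100 * 2.696695
Rt = 269.67 ohm

269.67 ohm


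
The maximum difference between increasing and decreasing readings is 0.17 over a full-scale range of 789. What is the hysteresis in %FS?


Hysteresis = (max difference / full scale) * 100%.
H = (0.17 / 789) * 100
H = 0.022 %FS

0.022 %FS


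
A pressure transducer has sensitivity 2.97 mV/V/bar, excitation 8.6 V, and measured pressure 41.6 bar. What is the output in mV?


Output = sensitivity * Vex * P.
Vout = 2.97 * 8.6 * 41.6
Vout = 25.542 * 41.6
Vout = 1062.55 mV

1062.55 mV


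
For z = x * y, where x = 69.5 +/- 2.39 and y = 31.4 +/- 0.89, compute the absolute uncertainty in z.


For a product z = x*y, the relative uncertainty is:
uz/z = sqrt((ux/x)^2 + (uy/y)^2)
Relative uncertainties: ux/x = 2.39/69.5 = 0.034388
uy/y = 0.89/31.4 = 0.028344
z = 69.5 * 31.4 = 2182.3
uz = 2182.3 * sqrt(0.034388^2 + 0.028344^2) = 97.252

97.252


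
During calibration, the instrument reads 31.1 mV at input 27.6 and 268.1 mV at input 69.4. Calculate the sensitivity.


Sensitivity = (y2 - y1) / (x2 - x1).
S = (268.1 - 31.1) / (69.4 - 27.6)
S = 237.0 / 41.8
S = 5.6699 mV/unit

5.6699 mV/unit


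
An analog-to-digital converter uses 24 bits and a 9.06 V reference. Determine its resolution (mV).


The resolution (LSB) of an ADC is Vref / 2^n.
LSB = 9.06 / 2^24
LSB = 9.06 / 16777216
LSB = 5.4e-07 V = 0.00054002 mV

0.00054002 mV


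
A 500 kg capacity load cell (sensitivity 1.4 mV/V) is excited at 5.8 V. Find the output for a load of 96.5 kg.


Vout = rated_output * Vex * (load / capacity).
Vout = 1.4 * 5.8 * (96.5 / 500)
Vout = 1.4 * 5.8 * 0.193
Vout = 1.567 mV

1.567 mV


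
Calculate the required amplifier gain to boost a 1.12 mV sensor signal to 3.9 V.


Gain = Vout / Vin (converting to same units).
G = 3.9 V / 1.12 mV
G = 3900.0 mV / 1.12 mV
G = 3482.14

3482.14


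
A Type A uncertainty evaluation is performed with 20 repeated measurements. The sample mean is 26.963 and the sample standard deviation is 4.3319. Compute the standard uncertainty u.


The standard uncertainty for Type A evaluation is u = s / sqrt(n).
u = 4.3319 / sqrt(20)
u = 4.3319 / 4.4721
u = 0.9686

0.9686


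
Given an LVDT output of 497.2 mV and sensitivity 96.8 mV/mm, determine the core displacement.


Displacement = Vout / sensitivity.
d = 497.2 / 96.8
d = 5.136 mm

5.136 mm


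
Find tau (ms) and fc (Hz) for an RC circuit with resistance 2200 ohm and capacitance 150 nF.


Time constant: tau = R * C.
tau = 2200 * 1.50e-07 = 0.00033 s
tau = 0.33 ms
Cutoff frequency: fc = 1 / (2*pi*R*C).
fc = 1 / (2*pi*0.00033) = 482.29 Hz

tau = 0.33 ms, fc = 482.29 Hz


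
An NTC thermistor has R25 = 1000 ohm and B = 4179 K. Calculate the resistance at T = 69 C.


NTC thermistor equation: Rt = R25 * exp(B * (1/T - 1/T25)).
T in Kelvin: 342.15 K, T25 = 298.15 K
1/T - 1/T25 = 1/342.15 - 1/298.15 = -0.00043132
B * (1/T - 1/T25) = 4179 * -0.00043132 = -1.8025
Rt = 1000 * exp(-1.8025) = 164.9 ohm

164.9 ohm


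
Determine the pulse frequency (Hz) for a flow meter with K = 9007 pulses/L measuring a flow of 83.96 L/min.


Frequency = K * Q / 60 (converting L/min to L/s).
f = 9007 * 83.96 / 60
f = 756227.72 / 60
f = 12603.8 Hz

12603.8 Hz


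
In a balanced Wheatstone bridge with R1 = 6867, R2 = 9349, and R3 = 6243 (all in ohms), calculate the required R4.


At balance: R1*R4 = R2*R3, so R4 = R2*R3/R1.
R4 = 9349 * 6243 / 6867
R4 = 58365807 / 6867
R4 = 8499.46 ohm

8499.46 ohm


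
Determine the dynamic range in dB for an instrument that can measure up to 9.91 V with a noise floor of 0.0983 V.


Dynamic range = 20 * log10(Vmax / Vnoise).
DR = 20 * log10(9.91 / 0.0983)
DR = 20 * log10(100.81)
DR = 40.07 dB

40.07 dB


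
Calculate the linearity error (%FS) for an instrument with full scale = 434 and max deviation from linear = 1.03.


Linearity error = (max deviation / full scale) * 100%.
Linearity = (1.03 / 434) * 100
Linearity = 0.237 %FS

0.237 %FS


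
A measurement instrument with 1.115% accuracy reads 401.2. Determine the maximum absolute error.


Absolute error = (accuracy% / 100) * reading.
Error = (1.115 / 100) * 401.2
Error = 0.01115 * 401.2
Error = 4.4734

4.4734


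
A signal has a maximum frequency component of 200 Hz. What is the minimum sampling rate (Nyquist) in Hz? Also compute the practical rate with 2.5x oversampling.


By Nyquist theorem, fs_min = 2 * fmax.
fs_min = 2 * 200 = 400 Hz
Practical rate = 2.5 * fs_min = 2.5 * 400 = 1000 Hz

fs_min = 400 Hz, fs_practical = 1000 Hz


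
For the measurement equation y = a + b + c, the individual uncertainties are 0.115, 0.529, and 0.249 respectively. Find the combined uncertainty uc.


For a sum of independent quantities, uc = sqrt(u1^2 + u2^2 + u3^2).
uc = sqrt(0.115^2 + 0.529^2 + 0.249^2)
uc = sqrt(0.013225 + 0.279841 + 0.062001)
uc = 0.5959

0.5959


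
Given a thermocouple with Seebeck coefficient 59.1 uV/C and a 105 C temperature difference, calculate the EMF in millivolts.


The thermocouple output V = sensitivity * dT.
V = 59.1 uV/C * 105 C
V = 6205.5 uV
V = 6.205 mV

6.205 mV


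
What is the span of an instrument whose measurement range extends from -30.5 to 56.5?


Span = upper range - lower range.
Span = 56.5 - (-30.5)
Span = 87.0

87.0


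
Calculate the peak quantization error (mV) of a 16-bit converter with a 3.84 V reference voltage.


The maximum quantization error is +/- LSB/2.
LSB = Vref / 2^n = 3.84 / 65536 = 5.859e-05 V
Max error = LSB / 2 = 5.859e-05 / 2 = 2.93e-05 V
Max error = 0.0293 mV

0.0293 mV


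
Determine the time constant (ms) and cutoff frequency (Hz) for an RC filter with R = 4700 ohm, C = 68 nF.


Time constant: tau = R * C.
tau = 4700 * 6.80e-08 = 0.0003196 s
tau = 0.3196 ms
Cutoff frequency: fc = 1 / (2*pi*R*C).
fc = 1 / (2*pi*0.0003196) = 497.98 Hz

tau = 0.3196 ms, fc = 497.98 Hz


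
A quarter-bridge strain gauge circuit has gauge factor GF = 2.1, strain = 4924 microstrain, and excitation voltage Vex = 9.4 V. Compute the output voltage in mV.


Quarter bridge output: Vout = (GF * epsilon * Vex) / 4.
Vout = (2.1 * 4924e-6 * 9.4) / 4
Vout = 0.09719976 / 4 V
Vout = 0.02429994 V = 24.2999 mV

24.2999 mV


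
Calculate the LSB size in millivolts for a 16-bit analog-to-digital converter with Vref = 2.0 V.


The resolution (LSB) of an ADC is Vref / 2^n.
LSB = 2.0 / 2^16
LSB = 2.0 / 65536
LSB = 3.052e-05 V = 0.03051758 mV

0.03051758 mV


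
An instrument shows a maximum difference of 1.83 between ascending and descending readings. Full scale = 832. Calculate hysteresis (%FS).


Hysteresis = (max difference / full scale) * 100%.
H = (1.83 / 832) * 100
H = 0.22 %FS

0.22 %FS


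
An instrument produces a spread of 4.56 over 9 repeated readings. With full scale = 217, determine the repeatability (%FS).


Repeatability = (spread / full scale) * 100%.
R = (4.56 / 217) * 100
R = 2.101 %FS

2.101 %FS


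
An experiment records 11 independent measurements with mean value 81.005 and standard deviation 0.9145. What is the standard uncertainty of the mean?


The standard uncertainty for Type A evaluation is u = s / sqrt(n).
u = 0.9145 / sqrt(11)
u = 0.9145 / 3.3166
u = 0.2757

0.2757


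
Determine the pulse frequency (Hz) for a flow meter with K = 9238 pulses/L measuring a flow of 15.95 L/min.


Frequency = K * Q / 60 (converting L/min to L/s).
f = 9238 * 15.95 / 60
f = 147346.1 / 60
f = 2455.77 Hz

2455.77 Hz


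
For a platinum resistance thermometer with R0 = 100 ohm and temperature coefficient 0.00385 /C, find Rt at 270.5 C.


The RTD equation: Rt = R0 * (1 + alpha * T).
Rt = 100 * (1 + 0.00385 * 270.5)
Rt = 100 * (1 + 1.041425)
Rt = 100 * 2.041425
Rt = 204.143 ohm

204.143 ohm


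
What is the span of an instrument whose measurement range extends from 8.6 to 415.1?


Span = upper range - lower range.
Span = 415.1 - (8.6)
Span = 406.5

406.5


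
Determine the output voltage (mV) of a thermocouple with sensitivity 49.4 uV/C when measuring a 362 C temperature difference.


The thermocouple output V = sensitivity * dT.
V = 49.4 uV/C * 362 C
V = 17882.8 uV
V = 17.883 mV

17.883 mV


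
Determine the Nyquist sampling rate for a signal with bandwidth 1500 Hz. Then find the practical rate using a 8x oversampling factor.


By Nyquist theorem, fs_min = 2 * fmax.
fs_min = 2 * 1500 = 3000 Hz
Practical rate = 8 * fs_min = 8 * 3000 = 24000 Hz

fs_min = 3000 Hz, fs_practical = 24000 Hz


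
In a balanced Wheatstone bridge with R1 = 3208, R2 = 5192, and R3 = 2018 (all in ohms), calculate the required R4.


At balance: R1*R4 = R2*R3, so R4 = R2*R3/R1.
R4 = 5192 * 2018 / 3208
R4 = 10477456 / 3208
R4 = 3266.04 ohm

3266.04 ohm


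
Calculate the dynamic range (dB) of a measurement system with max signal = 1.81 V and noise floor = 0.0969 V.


Dynamic range = 20 * log10(Vmax / Vnoise).
DR = 20 * log10(1.81 / 0.0969)
DR = 20 * log10(18.68)
DR = 25.43 dB

25.43 dB


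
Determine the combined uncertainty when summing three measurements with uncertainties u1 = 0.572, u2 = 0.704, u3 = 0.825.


For a sum of independent quantities, uc = sqrt(u1^2 + u2^2 + u3^2).
uc = sqrt(0.572^2 + 0.704^2 + 0.825^2)
uc = sqrt(0.327184 + 0.495616 + 0.680625)
uc = 1.2261

1.2261


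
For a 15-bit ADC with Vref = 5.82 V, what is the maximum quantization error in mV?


The maximum quantization error is +/- LSB/2.
LSB = Vref / 2^n = 5.82 / 32768 = 0.00017761 V
Max error = LSB / 2 = 0.00017761 / 2 = 8.881e-05 V
Max error = 0.0888 mV

0.0888 mV


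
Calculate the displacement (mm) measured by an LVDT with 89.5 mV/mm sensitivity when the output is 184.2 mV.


Displacement = Vout / sensitivity.
d = 184.2 / 89.5
d = 2.058 mm

2.058 mm


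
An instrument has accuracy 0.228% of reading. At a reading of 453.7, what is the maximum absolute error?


Absolute error = (accuracy% / 100) * reading.
Error = (0.228 / 100) * 453.7
Error = 0.00228 * 453.7
Error = 1.0344

1.0344


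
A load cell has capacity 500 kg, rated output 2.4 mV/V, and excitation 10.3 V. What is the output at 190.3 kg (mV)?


Vout = rated_output * Vex * (load / capacity).
Vout = 2.4 * 10.3 * (190.3 / 500)
Vout = 2.4 * 10.3 * 0.3806
Vout = 9.408 mV

9.408 mV


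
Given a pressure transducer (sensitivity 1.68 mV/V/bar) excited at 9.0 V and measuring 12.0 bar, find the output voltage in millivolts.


Output = sensitivity * Vex * P.
Vout = 1.68 * 9.0 * 12.0
Vout = 15.12 * 12.0
Vout = 181.44 mV

181.44 mV


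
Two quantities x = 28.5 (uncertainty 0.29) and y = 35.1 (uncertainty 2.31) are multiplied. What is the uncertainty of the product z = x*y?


For a product z = x*y, the relative uncertainty is:
uz/z = sqrt((ux/x)^2 + (uy/y)^2)
Relative uncertainties: ux/x = 0.29/28.5 = 0.010175
uy/y = 2.31/35.1 = 0.065812
z = 28.5 * 35.1 = 1000.4
uz = 1000.4 * sqrt(0.010175^2 + 0.065812^2) = 66.617

66.617


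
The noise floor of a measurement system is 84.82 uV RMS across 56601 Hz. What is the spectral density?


Noise spectral density = Vrms / sqrt(BW).
NSD = 84.82 / sqrt(56601)
NSD = 84.82 / 237.9096
NSD = 0.3565 uV/sqrt(Hz)

0.3565 uV/sqrt(Hz)


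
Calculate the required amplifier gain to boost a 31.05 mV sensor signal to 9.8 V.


Gain = Vout / Vin (converting to same units).
G = 9.8 V / 31.05 mV
G = 9800.0 mV / 31.05 mV
G = 315.62

315.62


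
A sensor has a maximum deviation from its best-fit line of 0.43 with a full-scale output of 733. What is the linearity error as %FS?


Linearity error = (max deviation / full scale) * 100%.
Linearity = (0.43 / 733) * 100
Linearity = 0.059 %FS

0.059 %FS


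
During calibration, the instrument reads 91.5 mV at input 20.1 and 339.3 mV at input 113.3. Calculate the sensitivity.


Sensitivity = (y2 - y1) / (x2 - x1).
S = (339.3 - 91.5) / (113.3 - 20.1)
S = 247.8 / 93.2
S = 2.6588 mV/unit

2.6588 mV/unit


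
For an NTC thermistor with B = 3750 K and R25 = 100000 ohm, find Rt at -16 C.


NTC thermistor equation: Rt = R25 * exp(B * (1/T - 1/T25)).
T in Kelvin: 257.15 K, T25 = 298.15 K
1/T - 1/T25 = 1/257.15 - 1/298.15 = 0.00053476
B * (1/T - 1/T25) = 3750 * 0.00053476 = 2.0054
Rt = 100000 * exp(2.0054) = 742881.7 ohm

742881.7 ohm


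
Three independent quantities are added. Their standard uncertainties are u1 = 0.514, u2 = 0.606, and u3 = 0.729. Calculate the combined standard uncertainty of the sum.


For a sum of independent quantities, uc = sqrt(u1^2 + u2^2 + u3^2).
uc = sqrt(0.514^2 + 0.606^2 + 0.729^2)
uc = sqrt(0.264196 + 0.367236 + 0.531441)
uc = 1.0784

1.0784


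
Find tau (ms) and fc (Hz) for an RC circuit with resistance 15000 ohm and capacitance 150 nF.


Time constant: tau = R * C.
tau = 15000 * 1.50e-07 = 0.00225 s
tau = 2.25 ms
Cutoff frequency: fc = 1 / (2*pi*R*C).
fc = 1 / (2*pi*0.00225) = 70.74 Hz

tau = 2.25 ms, fc = 70.74 Hz


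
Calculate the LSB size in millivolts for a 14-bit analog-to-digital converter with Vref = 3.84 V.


The resolution (LSB) of an ADC is Vref / 2^n.
LSB = 3.84 / 2^14
LSB = 3.84 / 16384
LSB = 0.00023437 V = 0.234375 mV

0.234375 mV


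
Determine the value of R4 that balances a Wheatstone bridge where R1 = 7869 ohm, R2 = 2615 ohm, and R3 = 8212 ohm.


At balance: R1*R4 = R2*R3, so R4 = R2*R3/R1.
R4 = 2615 * 8212 / 7869
R4 = 21474380 / 7869
R4 = 2728.98 ohm

2728.98 ohm


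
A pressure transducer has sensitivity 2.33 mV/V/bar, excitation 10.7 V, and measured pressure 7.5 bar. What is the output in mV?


Output = sensitivity * Vex * P.
Vout = 2.33 * 10.7 * 7.5
Vout = 24.931 * 7.5
Vout = 186.98 mV

186.98 mV


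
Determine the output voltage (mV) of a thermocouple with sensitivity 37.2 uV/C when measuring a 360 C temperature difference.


The thermocouple output V = sensitivity * dT.
V = 37.2 uV/C * 360 C
V = 13392.0 uV
V = 13.392 mV

13.392 mV


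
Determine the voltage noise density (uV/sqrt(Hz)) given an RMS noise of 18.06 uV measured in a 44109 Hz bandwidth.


Noise spectral density = Vrms / sqrt(BW).
NSD = 18.06 / sqrt(44109)
NSD = 18.06 / 210.0214
NSD = 0.086 uV/sqrt(Hz)

0.086 uV/sqrt(Hz)


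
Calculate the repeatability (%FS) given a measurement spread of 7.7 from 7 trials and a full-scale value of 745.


Repeatability = (spread / full scale) * 100%.
R = (7.7 / 745) * 100
R = 1.034 %FS

1.034 %FS


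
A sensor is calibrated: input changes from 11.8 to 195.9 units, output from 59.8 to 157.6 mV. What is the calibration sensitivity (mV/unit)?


Sensitivity = (y2 - y1) / (x2 - x1).
S = (157.6 - 59.8) / (195.9 - 11.8)
S = 97.8 / 184.1
S = 0.5312 mV/unit

0.5312 mV/unit


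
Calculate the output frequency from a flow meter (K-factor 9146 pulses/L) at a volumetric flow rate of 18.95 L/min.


Frequency = K * Q / 60 (converting L/min to L/s).
f = 9146 * 18.95 / 60
f = 173316.7 / 60
f = 2888.61 Hz

2888.61 Hz


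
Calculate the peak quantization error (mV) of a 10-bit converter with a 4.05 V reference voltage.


The maximum quantization error is +/- LSB/2.
LSB = Vref / 2^n = 4.05 / 1024 = 0.00395508 V
Max error = LSB / 2 = 0.00395508 / 2 = 0.00197754 V
Max error = 1.9775 mV

1.9775 mV


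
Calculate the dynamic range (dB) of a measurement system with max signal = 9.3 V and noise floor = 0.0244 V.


Dynamic range = 20 * log10(Vmax / Vnoise).
DR = 20 * log10(9.3 / 0.0244)
DR = 20 * log10(381.15)
DR = 51.62 dB

51.62 dB


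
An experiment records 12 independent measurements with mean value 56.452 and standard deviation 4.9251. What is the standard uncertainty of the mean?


The standard uncertainty for Type A evaluation is u = s / sqrt(n).
u = 4.9251 / sqrt(12)
u = 4.9251 / 3.4641
u = 1.4218

1.4218


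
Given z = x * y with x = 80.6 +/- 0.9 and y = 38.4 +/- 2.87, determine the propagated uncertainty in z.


For a product z = x*y, the relative uncertainty is:
uz/z = sqrt((ux/x)^2 + (uy/y)^2)
Relative uncertainties: ux/x = 0.9/80.6 = 0.011166
uy/y = 2.87/38.4 = 0.07474
z = 80.6 * 38.4 = 3095.0
uz = 3095.0 * sqrt(0.011166^2 + 0.07474^2) = 233.889

233.889


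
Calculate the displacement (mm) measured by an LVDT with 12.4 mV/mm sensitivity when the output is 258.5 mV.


Displacement = Vout / sensitivity.
d = 258.5 / 12.4
d = 20.847 mm

20.847 mm


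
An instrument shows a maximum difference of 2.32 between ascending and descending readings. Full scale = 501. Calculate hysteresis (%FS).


Hysteresis = (max difference / full scale) * 100%.
H = (2.32 / 501) * 100
H = 0.463 %FS

0.463 %FS


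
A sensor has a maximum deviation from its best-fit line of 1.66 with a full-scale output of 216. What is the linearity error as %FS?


Linearity error = (max deviation / full scale) * 100%.
Linearity = (1.66 / 216) * 100
Linearity = 0.769 %FS

0.769 %FS


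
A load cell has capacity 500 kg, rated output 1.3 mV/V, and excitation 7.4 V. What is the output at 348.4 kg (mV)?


Vout = rated_output * Vex * (load / capacity).
Vout = 1.3 * 7.4 * (348.4 / 500)
Vout = 1.3 * 7.4 * 0.6968
Vout = 6.703 mV

6.703 mV


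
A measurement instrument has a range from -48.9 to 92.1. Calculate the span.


Span = upper range - lower range.
Span = 92.1 - (-48.9)
Span = 141.0

141.0


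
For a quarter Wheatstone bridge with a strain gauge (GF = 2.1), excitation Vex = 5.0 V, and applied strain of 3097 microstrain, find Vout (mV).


Quarter bridge output: Vout = (GF * epsilon * Vex) / 4.
Vout = (2.1 * 3097e-6 * 5.0) / 4
Vout = 0.0325185 / 4 V
Vout = 0.00812962 V = 8.1296 mV

8.1296 mV


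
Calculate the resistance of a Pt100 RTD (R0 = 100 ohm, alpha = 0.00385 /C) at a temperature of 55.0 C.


The RTD equation: Rt = R0 * (1 + alpha * T).
Rt = 100 * (1 + 0.00385 * 55.0)
Rt = 100 * (1 + 0.21175)
Rt = 100 * 1.21175
Rt = 121.175 ohm

121.175 ohm


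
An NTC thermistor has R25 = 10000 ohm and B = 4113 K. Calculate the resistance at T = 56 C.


NTC thermistor equation: Rt = R25 * exp(B * (1/T - 1/T25)).
T in Kelvin: 329.15 K, T25 = 298.15 K
1/T - 1/T25 = 1/329.15 - 1/298.15 = -0.00031589
B * (1/T - 1/T25) = 4113 * -0.00031589 = -1.2992
Rt = 10000 * exp(-1.2992) = 2727.4 ohm

2727.4 ohm


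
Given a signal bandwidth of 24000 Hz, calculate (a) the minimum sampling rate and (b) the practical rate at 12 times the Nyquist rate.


By Nyquist theorem, fs_min = 2 * fmax.
fs_min = 2 * 24000 = 48000 Hz
Practical rate = 12 * fs_min = 12 * 48000 = 576000 Hz

fs_min = 48000 Hz, fs_practical = 576000 Hz


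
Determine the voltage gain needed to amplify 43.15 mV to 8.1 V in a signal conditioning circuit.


Gain = Vout / Vin (converting to same units).
G = 8.1 V / 43.15 mV
G = 8100.0 mV / 43.15 mV
G = 187.72

187.72


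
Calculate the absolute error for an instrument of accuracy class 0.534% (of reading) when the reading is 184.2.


Absolute error = (accuracy% / 100) * reading.
Error = (0.534 / 100) * 184.2
Error = 0.00534 * 184.2
Error = 0.9836

0.9836


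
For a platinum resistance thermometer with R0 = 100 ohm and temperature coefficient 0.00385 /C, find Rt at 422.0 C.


The RTD equation: Rt = R0 * (1 + alpha * T).
Rt = 100 * (1 + 0.00385 * 422.0)
Rt = 100 * (1 + 1.6247)
Rt = 100 * 2.6247
Rt = 262.47 ohm

262.47 ohm


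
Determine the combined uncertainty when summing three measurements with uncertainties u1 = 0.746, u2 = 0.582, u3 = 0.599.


For a sum of independent quantities, uc = sqrt(u1^2 + u2^2 + u3^2).
uc = sqrt(0.746^2 + 0.582^2 + 0.599^2)
uc = sqrt(0.556516 + 0.338724 + 0.358801)
uc = 1.1198

1.1198


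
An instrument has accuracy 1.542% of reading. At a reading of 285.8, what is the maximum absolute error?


Absolute error = (accuracy% / 100) * reading.
Error = (1.542 / 100) * 285.8
Error = 0.01542 * 285.8
Error = 4.407

4.407


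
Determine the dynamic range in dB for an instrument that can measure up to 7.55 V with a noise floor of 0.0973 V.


Dynamic range = 20 * log10(Vmax / Vnoise).
DR = 20 * log10(7.55 / 0.0973)
DR = 20 * log10(77.6)
DR = 37.8 dB

37.8 dB


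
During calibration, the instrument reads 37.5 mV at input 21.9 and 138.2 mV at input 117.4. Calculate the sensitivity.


Sensitivity = (y2 - y1) / (x2 - x1).
S = (138.2 - 37.5) / (117.4 - 21.9)
S = 100.7 / 95.5
S = 1.0545 mV/unit

1.0545 mV/unit


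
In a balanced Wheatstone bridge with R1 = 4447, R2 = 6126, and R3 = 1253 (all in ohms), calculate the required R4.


At balance: R1*R4 = R2*R3, so R4 = R2*R3/R1.
R4 = 6126 * 1253 / 4447
R4 = 7675878 / 4447
R4 = 1726.08 ohm

1726.08 ohm


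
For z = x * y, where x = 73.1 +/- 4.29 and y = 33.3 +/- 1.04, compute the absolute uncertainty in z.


For a product z = x*y, the relative uncertainty is:
uz/z = sqrt((ux/x)^2 + (uy/y)^2)
Relative uncertainties: ux/x = 4.29/73.1 = 0.058687
uy/y = 1.04/33.3 = 0.031231
z = 73.1 * 33.3 = 2434.2
uz = 2434.2 * sqrt(0.058687^2 + 0.031231^2) = 161.826

161.826


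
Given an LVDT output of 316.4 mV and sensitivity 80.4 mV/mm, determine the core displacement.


Displacement = Vout / sensitivity.
d = 316.4 / 80.4
d = 3.935 mm

3.935 mm


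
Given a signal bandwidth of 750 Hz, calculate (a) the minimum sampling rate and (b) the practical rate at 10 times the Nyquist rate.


By Nyquist theorem, fs_min = 2 * fmax.
fs_min = 2 * 750 = 1500 Hz
Practical rate = 10 * fs_min = 10 * 1500 = 15000 Hz

fs_min = 1500 Hz, fs_practical = 15000 Hz


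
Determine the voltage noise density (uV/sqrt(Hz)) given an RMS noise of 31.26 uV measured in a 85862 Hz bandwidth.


Noise spectral density = Vrms / sqrt(BW).
NSD = 31.26 / sqrt(85862)
NSD = 31.26 / 293.0222
NSD = 0.1067 uV/sqrt(Hz)

0.1067 uV/sqrt(Hz)


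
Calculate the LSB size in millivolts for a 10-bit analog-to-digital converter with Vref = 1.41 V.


The resolution (LSB) of an ADC is Vref / 2^n.
LSB = 1.41 / 2^10
LSB = 1.41 / 1024
LSB = 0.00137695 V = 1.37695312 mV

1.37695312 mV


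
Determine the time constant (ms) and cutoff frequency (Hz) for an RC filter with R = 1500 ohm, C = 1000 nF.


Time constant: tau = R * C.
tau = 1500 * 1.00e-06 = 0.0015 s
tau = 1.5 ms
Cutoff frequency: fc = 1 / (2*pi*R*C).
fc = 1 / (2*pi*0.0015) = 106.1 Hz

tau = 1.5 ms, fc = 106.1 Hz


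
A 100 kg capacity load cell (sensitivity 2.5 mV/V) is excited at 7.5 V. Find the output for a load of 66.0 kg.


Vout = rated_output * Vex * (load / capacity).
Vout = 2.5 * 7.5 * (66.0 / 100)
Vout = 2.5 * 7.5 * 0.66
Vout = 12.375 mV

12.375 mV


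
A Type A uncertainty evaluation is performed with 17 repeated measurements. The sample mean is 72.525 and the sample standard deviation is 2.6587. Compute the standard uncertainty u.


The standard uncertainty for Type A evaluation is u = s / sqrt(n).
u = 2.6587 / sqrt(17)
u = 2.6587 / 4.1231
u = 0.6448

0.6448


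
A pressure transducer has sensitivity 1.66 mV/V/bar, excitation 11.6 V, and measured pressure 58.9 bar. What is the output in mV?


Output = sensitivity * Vex * P.
Vout = 1.66 * 11.6 * 58.9
Vout = 19.256 * 58.9
Vout = 1134.18 mV

1134.18 mV


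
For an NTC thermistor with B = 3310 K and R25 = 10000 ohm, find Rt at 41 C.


NTC thermistor equation: Rt = R25 * exp(B * (1/T - 1/T25)).
T in Kelvin: 314.15 K, T25 = 298.15 K
1/T - 1/T25 = 1/314.15 - 1/298.15 = -0.00017082
B * (1/T - 1/T25) = 3310 * -0.00017082 = -0.5654
Rt = 10000 * exp(-0.5654) = 5681.2 ohm

5681.2 ohm


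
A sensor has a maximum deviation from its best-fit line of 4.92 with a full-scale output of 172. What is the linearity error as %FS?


Linearity error = (max deviation / full scale) * 100%.
Linearity = (4.92 / 172) * 100
Linearity = 2.86 %FS

2.86 %FS


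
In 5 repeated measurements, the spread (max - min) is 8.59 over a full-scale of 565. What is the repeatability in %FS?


Repeatability = (spread / full scale) * 100%.
R = (8.59 / 565) * 100
R = 1.52 %FS

1.52 %FS


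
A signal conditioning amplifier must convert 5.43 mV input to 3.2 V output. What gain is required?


Gain = Vout / Vin (converting to same units).
G = 3.2 V / 5.43 mV
G = 3200.0 mV / 5.43 mV
G = 589.32

589.32


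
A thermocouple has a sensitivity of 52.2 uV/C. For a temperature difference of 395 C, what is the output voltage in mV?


The thermocouple output V = sensitivity * dT.
V = 52.2 uV/C * 395 C
V = 20619.0 uV
V = 20.619 mV

20.619 mV


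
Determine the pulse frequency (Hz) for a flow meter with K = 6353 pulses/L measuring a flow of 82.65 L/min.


Frequency = K * Q / 60 (converting L/min to L/s).
f = 6353 * 82.65 / 60
f = 525075.45 / 60
f = 8751.26 Hz

8751.26 Hz


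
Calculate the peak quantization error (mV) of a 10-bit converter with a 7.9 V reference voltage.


The maximum quantization error is +/- LSB/2.
LSB = Vref / 2^n = 7.9 / 1024 = 0.00771484 V
Max error = LSB / 2 = 0.00771484 / 2 = 0.00385742 V
Max error = 3.8574 mV

3.8574 mV


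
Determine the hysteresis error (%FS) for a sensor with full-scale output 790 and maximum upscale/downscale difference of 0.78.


Hysteresis = (max difference / full scale) * 100%.
H = (0.78 / 790) * 100
H = 0.099 %FS

0.099 %FS


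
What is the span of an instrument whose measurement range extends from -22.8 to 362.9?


Span = upper range - lower range.
Span = 362.9 - (-22.8)
Span = 385.7

385.7


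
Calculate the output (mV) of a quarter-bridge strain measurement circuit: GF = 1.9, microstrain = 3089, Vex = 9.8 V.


Quarter bridge output: Vout = (GF * epsilon * Vex) / 4.
Vout = (1.9 * 3089e-6 * 9.8) / 4
Vout = 0.05751718 / 4 V
Vout = 0.0143793 V = 14.3793 mV

14.3793 mV


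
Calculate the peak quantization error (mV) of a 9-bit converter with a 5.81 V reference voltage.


The maximum quantization error is +/- LSB/2.
LSB = Vref / 2^n = 5.81 / 512 = 0.01134766 V
Max error = LSB / 2 = 0.01134766 / 2 = 0.00567383 V
Max error = 5.6738 mV

5.6738 mV


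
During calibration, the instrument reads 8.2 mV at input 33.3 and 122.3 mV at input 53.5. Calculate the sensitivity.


Sensitivity = (y2 - y1) / (x2 - x1).
S = (122.3 - 8.2) / (53.5 - 33.3)
S = 114.1 / 20.2
S = 5.6485 mV/unit

5.6485 mV/unit


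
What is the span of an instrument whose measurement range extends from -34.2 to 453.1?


Span = upper range - lower range.
Span = 453.1 - (-34.2)
Span = 487.3

487.3


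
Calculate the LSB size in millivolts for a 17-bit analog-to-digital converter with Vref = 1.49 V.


The resolution (LSB) of an ADC is Vref / 2^n.
LSB = 1.49 / 2^17
LSB = 1.49 / 131072
LSB = 1.137e-05 V = 0.0113678 mV

0.0113678 mV


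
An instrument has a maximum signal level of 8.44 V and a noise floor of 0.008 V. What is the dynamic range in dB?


Dynamic range = 20 * log10(Vmax / Vnoise).
DR = 20 * log10(8.44 / 0.008)
DR = 20 * log10(1055.0)
DR = 60.47 dB

60.47 dB
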